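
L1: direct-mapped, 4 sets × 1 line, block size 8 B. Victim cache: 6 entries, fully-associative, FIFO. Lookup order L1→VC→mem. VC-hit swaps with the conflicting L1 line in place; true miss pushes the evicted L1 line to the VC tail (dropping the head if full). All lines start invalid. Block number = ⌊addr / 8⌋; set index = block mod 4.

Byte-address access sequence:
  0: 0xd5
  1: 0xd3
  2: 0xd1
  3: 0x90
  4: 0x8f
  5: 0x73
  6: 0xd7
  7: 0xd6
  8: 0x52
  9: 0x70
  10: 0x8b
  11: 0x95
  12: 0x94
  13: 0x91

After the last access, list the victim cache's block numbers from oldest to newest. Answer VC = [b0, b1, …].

VC = [10, 14, 26]

  [0] addr=0xd5 blk=26 s=2: MISS | VC []
  [1] addr=0xd3 blk=26 s=2: L1-HIT | VC []
  [2] addr=0xd1 blk=26 s=2: L1-HIT | VC []
  [3] addr=0x90 blk=18 s=2: MISS | VC [26]
  [4] addr=0x8f blk=17 s=1: MISS | VC [26]
  [5] addr=0x73 blk=14 s=2: MISS | VC [26, 18]
  [6] addr=0xd7 blk=26 s=2: VC-HIT | VC [14, 18]
  [7] addr=0xd6 blk=26 s=2: L1-HIT | VC [14, 18]
  [8] addr=0x52 blk=10 s=2: MISS | VC [14, 18, 26]
  [9] addr=0x70 blk=14 s=2: VC-HIT | VC [10, 18, 26]
  [10] addr=0x8b blk=17 s=1: L1-HIT | VC [10, 18, 26]
  [11] addr=0x95 blk=18 s=2: VC-HIT | VC [10, 14, 26]
  [12] addr=0x94 blk=18 s=2: L1-HIT | VC [10, 14, 26]
  [13] addr=0x91 blk=18 s=2: L1-HIT | VC [10, 14, 26]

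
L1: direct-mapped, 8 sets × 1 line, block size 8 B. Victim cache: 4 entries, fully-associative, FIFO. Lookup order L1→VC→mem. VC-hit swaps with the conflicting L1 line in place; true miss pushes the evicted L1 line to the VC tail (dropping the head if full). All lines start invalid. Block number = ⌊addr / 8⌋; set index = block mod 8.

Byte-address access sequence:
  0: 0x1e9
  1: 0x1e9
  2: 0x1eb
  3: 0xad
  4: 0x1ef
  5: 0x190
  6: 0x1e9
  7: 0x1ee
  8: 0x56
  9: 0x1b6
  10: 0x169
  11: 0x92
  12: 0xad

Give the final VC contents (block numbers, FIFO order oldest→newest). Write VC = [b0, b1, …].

VC = [45, 50, 61, 10]

0: 0x1e9 (blk 61, set 5) → MISS  vc=[]
1: 0x1e9 (blk 61, set 5) → L1-HIT  vc=[]
2: 0x1eb (blk 61, set 5) → L1-HIT  vc=[]
3: 0xad (blk 21, set 5) → MISS  vc=[61]
4: 0x1ef (blk 61, set 5) → VC-HIT  vc=[21]
5: 0x190 (blk 50, set 2) → MISS  vc=[21]
6: 0x1e9 (blk 61, set 5) → L1-HIT  vc=[21]
7: 0x1ee (blk 61, set 5) → L1-HIT  vc=[21]
8: 0x56 (blk 10, set 2) → MISS  vc=[21, 50]
9: 0x1b6 (blk 54, set 6) → MISS  vc=[21, 50]
10: 0x169 (blk 45, set 5) → MISS  vc=[21, 50, 61]
11: 0x92 (blk 18, set 2) → MISS  vc=[21, 50, 61, 10]
12: 0xad (blk 21, set 5) → VC-HIT  vc=[45, 50, 61, 10]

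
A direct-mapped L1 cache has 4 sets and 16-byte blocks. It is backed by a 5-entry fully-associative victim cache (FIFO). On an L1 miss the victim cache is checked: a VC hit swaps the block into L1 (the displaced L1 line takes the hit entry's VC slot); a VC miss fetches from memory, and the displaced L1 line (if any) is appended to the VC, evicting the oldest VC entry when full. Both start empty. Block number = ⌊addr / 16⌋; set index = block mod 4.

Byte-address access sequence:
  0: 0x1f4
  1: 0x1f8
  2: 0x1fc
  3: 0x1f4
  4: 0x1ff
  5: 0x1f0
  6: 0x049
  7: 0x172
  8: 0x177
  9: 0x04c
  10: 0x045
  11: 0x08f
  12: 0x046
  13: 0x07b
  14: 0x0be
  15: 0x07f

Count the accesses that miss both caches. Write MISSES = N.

0: 0x1f4 (blk 31, set 3) → MISS  vc=[]
1: 0x1f8 (blk 31, set 3) → L1-HIT  vc=[]
2: 0x1fc (blk 31, set 3) → L1-HIT  vc=[]
3: 0x1f4 (blk 31, set 3) → L1-HIT  vc=[]
4: 0x1ff (blk 31, set 3) → L1-HIT  vc=[]
5: 0x1f0 (blk 31, set 3) → L1-HIT  vc=[]
6: 0x49 (blk 4, set 0) → MISS  vc=[]
7: 0x172 (blk 23, set 3) → MISS  vc=[31]
8: 0x177 (blk 23, set 3) → L1-HIT  vc=[31]
9: 0x4c (blk 4, set 0) → L1-HIT  vc=[31]
10: 0x45 (blk 4, set 0) → L1-HIT  vc=[31]
11: 0x8f (blk 8, set 0) → MISS  vc=[31, 4]
12: 0x46 (blk 4, set 0) → VC-HIT  vc=[31, 8]
13: 0x7b (blk 7, set 3) → MISS  vc=[31, 8, 23]
14: 0xbe (blk 11, set 3) → MISS  vc=[31, 8, 23, 7]
15: 0x7f (blk 7, set 3) → VC-HIT  vc=[31, 8, 23, 11]

MISSES = 6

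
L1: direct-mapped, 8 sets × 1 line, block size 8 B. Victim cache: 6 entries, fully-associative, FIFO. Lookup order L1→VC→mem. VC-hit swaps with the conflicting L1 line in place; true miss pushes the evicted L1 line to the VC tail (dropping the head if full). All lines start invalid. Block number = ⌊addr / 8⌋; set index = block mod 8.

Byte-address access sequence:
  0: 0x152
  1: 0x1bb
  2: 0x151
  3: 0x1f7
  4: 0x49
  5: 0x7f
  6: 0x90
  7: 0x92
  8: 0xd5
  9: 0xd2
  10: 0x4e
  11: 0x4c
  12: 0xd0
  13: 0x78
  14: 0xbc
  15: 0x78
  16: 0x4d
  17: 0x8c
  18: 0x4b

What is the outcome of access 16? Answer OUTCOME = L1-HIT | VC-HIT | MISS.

0: 0x152 (blk 42, set 2) → MISS  vc=[]
1: 0x1bb (blk 55, set 7) → MISS  vc=[]
2: 0x151 (blk 42, set 2) → L1-HIT  vc=[]
3: 0x1f7 (blk 62, set 6) → MISS  vc=[]
4: 0x49 (blk 9, set 1) → MISS  vc=[]
5: 0x7f (blk 15, set 7) → MISS  vc=[55]
6: 0x90 (blk 18, set 2) → MISS  vc=[55, 42]
7: 0x92 (blk 18, set 2) → L1-HIT  vc=[55, 42]
8: 0xd5 (blk 26, set 2) → MISS  vc=[55, 42, 18]
9: 0xd2 (blk 26, set 2) → L1-HIT  vc=[55, 42, 18]
10: 0x4e (blk 9, set 1) → L1-HIT  vc=[55, 42, 18]
11: 0x4c (blk 9, set 1) → L1-HIT  vc=[55, 42, 18]
12: 0xd0 (blk 26, set 2) → L1-HIT  vc=[55, 42, 18]
13: 0x78 (blk 15, set 7) → L1-HIT  vc=[55, 42, 18]
14: 0xbc (blk 23, set 7) → MISS  vc=[55, 42, 18, 15]
15: 0x78 (blk 15, set 7) → VC-HIT  vc=[55, 42, 18, 23]
16: 0x4d (blk 9, set 1) → L1-HIT  vc=[55, 42, 18, 23]
17: 0x8c (blk 17, set 1) → MISS  vc=[55, 42, 18, 23, 9]
18: 0x4b (blk 9, set 1) → VC-HIT  vc=[55, 42, 18, 23, 17]

OUTCOME = L1-HIT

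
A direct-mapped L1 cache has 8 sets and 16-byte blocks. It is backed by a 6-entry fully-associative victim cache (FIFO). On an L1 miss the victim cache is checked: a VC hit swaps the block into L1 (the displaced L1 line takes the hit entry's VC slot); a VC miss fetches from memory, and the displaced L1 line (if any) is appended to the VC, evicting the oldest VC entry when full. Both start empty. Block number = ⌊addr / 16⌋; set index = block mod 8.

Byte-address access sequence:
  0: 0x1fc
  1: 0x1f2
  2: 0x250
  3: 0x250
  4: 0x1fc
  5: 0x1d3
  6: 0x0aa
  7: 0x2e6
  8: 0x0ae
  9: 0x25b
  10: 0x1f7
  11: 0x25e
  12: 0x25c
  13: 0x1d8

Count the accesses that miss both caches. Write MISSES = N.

  [0] addr=0x1fc blk=31 s=7: MISS | VC []
  [1] addr=0x1f2 blk=31 s=7: L1-HIT | VC []
  [2] addr=0x250 blk=37 s=5: MISS | VC []
  [3] addr=0x250 blk=37 s=5: L1-HIT | VC []
  [4] addr=0x1fc blk=31 s=7: L1-HIT | VC []
  [5] addr=0x1d3 blk=29 s=5: MISS | VC [37]
  [6] addr=0xaa blk=10 s=2: MISS | VC [37]
  [7] addr=0x2e6 blk=46 s=6: MISS | VC [37]
  [8] addr=0xae blk=10 s=2: L1-HIT | VC [37]
  [9] addr=0x25b blk=37 s=5: VC-HIT | VC [29]
  [10] addr=0x1f7 blk=31 s=7: L1-HIT | VC [29]
  [11] addr=0x25e blk=37 s=5: L1-HIT | VC [29]
  [12] addr=0x25c blk=37 s=5: L1-HIT | VC [29]
  [13] addr=0x1d8 blk=29 s=5: VC-HIT | VC [37]

MISSES = 5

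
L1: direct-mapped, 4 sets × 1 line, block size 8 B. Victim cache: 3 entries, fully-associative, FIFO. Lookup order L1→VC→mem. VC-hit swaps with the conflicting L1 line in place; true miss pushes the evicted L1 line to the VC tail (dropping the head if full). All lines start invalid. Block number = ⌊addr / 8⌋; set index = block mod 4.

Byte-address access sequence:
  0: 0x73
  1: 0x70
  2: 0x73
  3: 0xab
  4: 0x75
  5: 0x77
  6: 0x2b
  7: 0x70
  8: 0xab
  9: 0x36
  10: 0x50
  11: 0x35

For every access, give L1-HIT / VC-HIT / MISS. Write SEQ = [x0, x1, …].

SEQ = [MISS, L1-HIT, L1-HIT, MISS, L1-HIT, L1-HIT, MISS, L1-HIT, VC-HIT, MISS, MISS, VC-HIT]

  [0] addr=0x73 blk=14 s=2: MISS | VC []
  [1] addr=0x70 blk=14 s=2: L1-HIT | VC []
  [2] addr=0x73 blk=14 s=2: L1-HIT | VC []
  [3] addr=0xab blk=21 s=1: MISS | VC []
  [4] addr=0x75 blk=14 s=2: L1-HIT | VC []
  [5] addr=0x77 blk=14 s=2: L1-HIT | VC []
  [6] addr=0x2b blk=5 s=1: MISS | VC [21]
  [7] addr=0x70 blk=14 s=2: L1-HIT | VC [21]
  [8] addr=0xab blk=21 s=1: VC-HIT | VC [5]
  [9] addr=0x36 blk=6 s=2: MISS | VC [5, 14]
  [10] addr=0x50 blk=10 s=2: MISS | VC [5, 14, 6]
  [11] addr=0x35 blk=6 s=2: VC-HIT | VC [5, 14, 10]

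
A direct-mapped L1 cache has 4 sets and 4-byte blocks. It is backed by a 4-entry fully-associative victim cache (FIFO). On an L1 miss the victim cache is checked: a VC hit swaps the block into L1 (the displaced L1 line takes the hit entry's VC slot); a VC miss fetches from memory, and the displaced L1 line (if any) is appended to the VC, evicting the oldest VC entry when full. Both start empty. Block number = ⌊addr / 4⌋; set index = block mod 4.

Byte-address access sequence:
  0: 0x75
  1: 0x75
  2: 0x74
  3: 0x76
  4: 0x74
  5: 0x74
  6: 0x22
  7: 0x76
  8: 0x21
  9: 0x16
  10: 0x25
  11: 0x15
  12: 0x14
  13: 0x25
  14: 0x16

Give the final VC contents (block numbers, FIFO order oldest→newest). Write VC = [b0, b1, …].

VC = [29, 9]

  [0] addr=0x75 blk=29 s=1: MISS | VC []
  [1] addr=0x75 blk=29 s=1: L1-HIT | VC []
  [2] addr=0x74 blk=29 s=1: L1-HIT | VC []
  [3] addr=0x76 blk=29 s=1: L1-HIT | VC []
  [4] addr=0x74 blk=29 s=1: L1-HIT | VC []
  [5] addr=0x74 blk=29 s=1: L1-HIT | VC []
  [6] addr=0x22 blk=8 s=0: MISS | VC []
  [7] addr=0x76 blk=29 s=1: L1-HIT | VC []
  [8] addr=0x21 blk=8 s=0: L1-HIT | VC []
  [9] addr=0x16 blk=5 s=1: MISS | VC [29]
  [10] addr=0x25 blk=9 s=1: MISS | VC [29, 5]
  [11] addr=0x15 blk=5 s=1: VC-HIT | VC [29, 9]
  [12] addr=0x14 blk=5 s=1: L1-HIT | VC [29, 9]
  [13] addr=0x25 blk=9 s=1: VC-HIT | VC [29, 5]
  [14] addr=0x16 blk=5 s=1: VC-HIT | VC [29, 9]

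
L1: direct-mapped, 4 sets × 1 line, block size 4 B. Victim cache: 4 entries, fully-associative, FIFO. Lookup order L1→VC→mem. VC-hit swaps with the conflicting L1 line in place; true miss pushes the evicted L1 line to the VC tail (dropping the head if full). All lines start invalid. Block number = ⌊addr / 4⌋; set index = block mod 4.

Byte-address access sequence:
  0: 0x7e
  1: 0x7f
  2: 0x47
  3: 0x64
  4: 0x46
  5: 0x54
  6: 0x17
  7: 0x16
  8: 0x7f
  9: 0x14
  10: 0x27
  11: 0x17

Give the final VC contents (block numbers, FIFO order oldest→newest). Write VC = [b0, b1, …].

#0 0x7e→b31/s3 MISS; vc=[]
#1 0x7f→b31/s3 L1-HIT; vc=[]
#2 0x47→b17/s1 MISS; vc=[]
#3 0x64→b25/s1 MISS; vc=[17]
#4 0x46→b17/s1 VC-HIT; vc=[25]
#5 0x54→b21/s1 MISS; vc=[25,17]
#6 0x17→b5/s1 MISS; vc=[25,17,21]
#7 0x16→b5/s1 L1-HIT; vc=[25,17,21]
#8 0x7f→b31/s3 L1-HIT; vc=[25,17,21]
#9 0x14→b5/s1 L1-HIT; vc=[25,17,21]
#10 0x27→b9/s1 MISS; vc=[25,17,21,5]
#11 0x17→b5/s1 VC-HIT; vc=[25,17,21,9]

VC = [25, 17, 21, 9]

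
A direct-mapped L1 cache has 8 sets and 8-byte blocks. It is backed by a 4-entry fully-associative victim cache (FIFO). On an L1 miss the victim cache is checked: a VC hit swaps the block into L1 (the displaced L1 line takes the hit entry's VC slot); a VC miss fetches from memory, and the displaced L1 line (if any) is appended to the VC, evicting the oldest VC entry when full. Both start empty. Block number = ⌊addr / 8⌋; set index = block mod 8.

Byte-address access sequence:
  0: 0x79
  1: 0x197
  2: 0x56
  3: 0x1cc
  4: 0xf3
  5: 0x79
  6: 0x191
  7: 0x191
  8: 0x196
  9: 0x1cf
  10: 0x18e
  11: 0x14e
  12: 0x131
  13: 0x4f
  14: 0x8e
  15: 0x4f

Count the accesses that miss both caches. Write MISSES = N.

#0 0x79→b15/s7 MISS; vc=[]
#1 0x197→b50/s2 MISS; vc=[]
#2 0x56→b10/s2 MISS; vc=[50]
#3 0x1cc→b57/s1 MISS; vc=[50]
#4 0xf3→b30/s6 MISS; vc=[50]
#5 0x79→b15/s7 L1-HIT; vc=[50]
#6 0x191→b50/s2 VC-HIT; vc=[10]
#7 0x191→b50/s2 L1-HIT; vc=[10]
#8 0x196→b50/s2 L1-HIT; vc=[10]
#9 0x1cf→b57/s1 L1-HIT; vc=[10]
#10 0x18e→b49/s1 MISS; vc=[10,57]
#11 0x14e→b41/s1 MISS; vc=[10,57,49]
#12 0x131→b38/s6 MISS; vc=[10,57,49,30]
#13 0x4f→b9/s1 MISS; vc=[57,49,30,41]
#14 0x8e→b17/s1 MISS; vc=[49,30,41,9]
#15 0x4f→b9/s1 VC-HIT; vc=[49,30,41,17]

MISSES = 10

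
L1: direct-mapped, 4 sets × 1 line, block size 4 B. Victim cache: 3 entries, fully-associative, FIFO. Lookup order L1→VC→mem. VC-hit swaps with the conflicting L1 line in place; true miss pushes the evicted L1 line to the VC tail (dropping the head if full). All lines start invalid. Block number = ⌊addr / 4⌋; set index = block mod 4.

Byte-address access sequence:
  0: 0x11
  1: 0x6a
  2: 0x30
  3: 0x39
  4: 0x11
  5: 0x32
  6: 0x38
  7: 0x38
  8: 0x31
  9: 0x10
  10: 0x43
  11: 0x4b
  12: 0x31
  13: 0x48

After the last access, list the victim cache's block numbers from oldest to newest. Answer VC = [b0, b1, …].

VC = [4, 14, 16]

  [0] addr=0x11 blk=4 s=0: MISS | VC []
  [1] addr=0x6a blk=26 s=2: MISS | VC []
  [2] addr=0x30 blk=12 s=0: MISS | VC [4]
  [3] addr=0x39 blk=14 s=2: MISS | VC [4, 26]
  [4] addr=0x11 blk=4 s=0: VC-HIT | VC [12, 26]
  [5] addr=0x32 blk=12 s=0: VC-HIT | VC [4, 26]
  [6] addr=0x38 blk=14 s=2: L1-HIT | VC [4, 26]
  [7] addr=0x38 blk=14 s=2: L1-HIT | VC [4, 26]
  [8] addr=0x31 blk=12 s=0: L1-HIT | VC [4, 26]
  [9] addr=0x10 blk=4 s=0: VC-HIT | VC [12, 26]
  [10] addr=0x43 blk=16 s=0: MISS | VC [12, 26, 4]
  [11] addr=0x4b blk=18 s=2: MISS | VC [26, 4, 14]
  [12] addr=0x31 blk=12 s=0: MISS | VC [4, 14, 16]
  [13] addr=0x48 blk=18 s=2: L1-HIT | VC [4, 14, 16]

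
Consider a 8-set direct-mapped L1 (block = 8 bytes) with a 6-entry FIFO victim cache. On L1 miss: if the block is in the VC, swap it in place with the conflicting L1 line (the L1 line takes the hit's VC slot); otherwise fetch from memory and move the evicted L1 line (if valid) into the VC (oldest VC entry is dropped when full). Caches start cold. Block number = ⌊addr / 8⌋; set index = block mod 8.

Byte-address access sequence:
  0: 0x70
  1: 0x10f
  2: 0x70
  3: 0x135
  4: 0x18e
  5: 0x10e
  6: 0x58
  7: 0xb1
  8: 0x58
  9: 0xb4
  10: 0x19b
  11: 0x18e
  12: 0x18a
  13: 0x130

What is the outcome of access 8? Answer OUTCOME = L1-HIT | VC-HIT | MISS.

OUTCOME = L1-HIT

0: 0x70 (blk 14, set 6) → MISS  vc=[]
1: 0x10f (blk 33, set 1) → MISS  vc=[]
2: 0x70 (blk 14, set 6) → L1-HIT  vc=[]
3: 0x135 (blk 38, set 6) → MISS  vc=[14]
4: 0x18e (blk 49, set 1) → MISS  vc=[14, 33]
5: 0x10e (blk 33, set 1) → VC-HIT  vc=[14, 49]
6: 0x58 (blk 11, set 3) → MISS  vc=[14, 49]
7: 0xb1 (blk 22, set 6) → MISS  vc=[14, 49, 38]
8: 0x58 (blk 11, set 3) → L1-HIT  vc=[14, 49, 38]
9: 0xb4 (blk 22, set 6) → L1-HIT  vc=[14, 49, 38]
10: 0x19b (blk 51, set 3) → MISS  vc=[14, 49, 38, 11]
11: 0x18e (blk 49, set 1) → VC-HIT  vc=[14, 33, 38, 11]
12: 0x18a (blk 49, set 1) → L1-HIT  vc=[14, 33, 38, 11]
13: 0x130 (blk 38, set 6) → VC-HIT  vc=[14, 33, 22, 11]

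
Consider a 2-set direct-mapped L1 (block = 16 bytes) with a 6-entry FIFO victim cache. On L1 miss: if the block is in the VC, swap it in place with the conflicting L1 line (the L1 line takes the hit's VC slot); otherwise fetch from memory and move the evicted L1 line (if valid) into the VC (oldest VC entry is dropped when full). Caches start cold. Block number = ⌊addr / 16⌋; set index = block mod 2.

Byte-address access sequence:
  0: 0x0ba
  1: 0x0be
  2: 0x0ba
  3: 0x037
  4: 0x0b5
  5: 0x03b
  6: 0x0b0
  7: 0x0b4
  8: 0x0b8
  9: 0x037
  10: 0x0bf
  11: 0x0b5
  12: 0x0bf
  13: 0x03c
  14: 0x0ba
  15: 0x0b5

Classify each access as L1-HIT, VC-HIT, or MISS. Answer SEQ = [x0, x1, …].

0: 0xba (blk 11, set 1) → MISS  vc=[]
1: 0xbe (blk 11, set 1) → L1-HIT  vc=[]
2: 0xba (blk 11, set 1) → L1-HIT  vc=[]
3: 0x37 (blk 3, set 1) → MISS  vc=[11]
4: 0xb5 (blk 11, set 1) → VC-HIT  vc=[3]
5: 0x3b (blk 3, set 1) → VC-HIT  vc=[11]
6: 0xb0 (blk 11, set 1) → VC-HIT  vc=[3]
7: 0xb4 (blk 11, set 1) → L1-HIT  vc=[3]
8: 0xb8 (blk 11, set 1) → L1-HIT  vc=[3]
9: 0x37 (blk 3, set 1) → VC-HIT  vc=[11]
10: 0xbf (blk 11, set 1) → VC-HIT  vc=[3]
11: 0xb5 (blk 11, set 1) → L1-HIT  vc=[3]
12: 0xbf (blk 11, set 1) → L1-HIT  vc=[3]
13: 0x3c (blk 3, set 1) → VC-HIT  vc=[11]
14: 0xba (blk 11, set 1) → VC-HIT  vc=[3]
15: 0xb5 (blk 11, set 1) → L1-HIT  vc=[3]

SEQ = [MISS, L1-HIT, L1-HIT, MISS, VC-HIT, VC-HIT, VC-HIT, L1-HIT, L1-HIT, VC-HIT, VC-HIT, L1-HIT, L1-HIT, VC-HIT, VC-HIT, L1-HIT]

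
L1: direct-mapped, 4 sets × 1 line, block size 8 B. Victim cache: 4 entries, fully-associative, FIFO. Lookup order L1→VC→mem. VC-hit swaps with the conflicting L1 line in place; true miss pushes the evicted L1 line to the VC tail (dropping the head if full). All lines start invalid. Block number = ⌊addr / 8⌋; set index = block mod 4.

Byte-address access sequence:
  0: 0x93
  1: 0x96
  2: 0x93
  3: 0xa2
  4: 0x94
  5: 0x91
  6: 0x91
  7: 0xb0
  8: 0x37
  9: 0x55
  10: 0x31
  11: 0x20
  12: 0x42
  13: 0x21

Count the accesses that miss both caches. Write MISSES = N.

0: 0x93 (blk 18, set 2) → MISS  vc=[]
1: 0x96 (blk 18, set 2) → L1-HIT  vc=[]
2: 0x93 (blk 18, set 2) → L1-HIT  vc=[]
3: 0xa2 (blk 20, set 0) → MISS  vc=[]
4: 0x94 (blk 18, set 2) → L1-HIT  vc=[]
5: 0x91 (blk 18, set 2) → L1-HIT  vc=[]
6: 0x91 (blk 18, set 2) → L1-HIT  vc=[]
7: 0xb0 (blk 22, set 2) → MISS  vc=[18]
8: 0x37 (blk 6, set 2) → MISS  vc=[18, 22]
9: 0x55 (blk 10, set 2) → MISS  vc=[18, 22, 6]
10: 0x31 (blk 6, set 2) → VC-HIT  vc=[18, 22, 10]
11: 0x20 (blk 4, set 0) → MISS  vc=[18, 22, 10, 20]
12: 0x42 (blk 8, set 0) → MISS  vc=[22, 10, 20, 4]
13: 0x21 (blk 4, set 0) → VC-HIT  vc=[22, 10, 20, 8]

MISSES = 7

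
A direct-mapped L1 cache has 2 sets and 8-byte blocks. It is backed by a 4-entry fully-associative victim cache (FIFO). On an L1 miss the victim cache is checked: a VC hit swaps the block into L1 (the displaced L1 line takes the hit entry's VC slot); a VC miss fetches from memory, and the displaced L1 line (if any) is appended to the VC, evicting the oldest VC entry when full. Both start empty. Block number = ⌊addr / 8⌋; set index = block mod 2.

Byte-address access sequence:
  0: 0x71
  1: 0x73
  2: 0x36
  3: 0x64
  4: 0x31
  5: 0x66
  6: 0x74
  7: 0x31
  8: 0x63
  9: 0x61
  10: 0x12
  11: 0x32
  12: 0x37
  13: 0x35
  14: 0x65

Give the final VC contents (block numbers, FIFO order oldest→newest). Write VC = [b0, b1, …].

VC = [2, 14, 6]

0: 0x71 (blk 14, set 0) → MISS  vc=[]
1: 0x73 (blk 14, set 0) → L1-HIT  vc=[]
2: 0x36 (blk 6, set 0) → MISS  vc=[14]
3: 0x64 (blk 12, set 0) → MISS  vc=[14, 6]
4: 0x31 (blk 6, set 0) → VC-HIT  vc=[14, 12]
5: 0x66 (blk 12, set 0) → VC-HIT  vc=[14, 6]
6: 0x74 (blk 14, set 0) → VC-HIT  vc=[12, 6]
7: 0x31 (blk 6, set 0) → VC-HIT  vc=[12, 14]
8: 0x63 (blk 12, set 0) → VC-HIT  vc=[6, 14]
9: 0x61 (blk 12, set 0) → L1-HIT  vc=[6, 14]
10: 0x12 (blk 2, set 0) → MISS  vc=[6, 14, 12]
11: 0x32 (blk 6, set 0) → VC-HIT  vc=[2, 14, 12]
12: 0x37 (blk 6, set 0) → L1-HIT  vc=[2, 14, 12]
13: 0x35 (blk 6, set 0) → L1-HIT  vc=[2, 14, 12]
14: 0x65 (blk 12, set 0) → VC-HIT  vc=[2, 14, 6]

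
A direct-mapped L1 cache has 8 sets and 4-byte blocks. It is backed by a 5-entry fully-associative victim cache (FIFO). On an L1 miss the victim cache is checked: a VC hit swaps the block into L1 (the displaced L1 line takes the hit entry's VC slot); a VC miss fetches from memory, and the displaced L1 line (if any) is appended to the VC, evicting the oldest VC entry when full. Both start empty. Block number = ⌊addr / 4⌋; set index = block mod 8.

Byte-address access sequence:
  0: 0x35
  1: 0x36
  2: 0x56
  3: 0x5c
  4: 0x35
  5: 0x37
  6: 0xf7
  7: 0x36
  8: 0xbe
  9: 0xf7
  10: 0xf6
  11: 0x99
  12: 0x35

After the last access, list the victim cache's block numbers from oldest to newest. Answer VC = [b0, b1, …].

#0 0x35→b13/s5 MISS; vc=[]
#1 0x36→b13/s5 L1-HIT; vc=[]
#2 0x56→b21/s5 MISS; vc=[13]
#3 0x5c→b23/s7 MISS; vc=[13]
#4 0x35→b13/s5 VC-HIT; vc=[21]
#5 0x37→b13/s5 L1-HIT; vc=[21]
#6 0xf7→b61/s5 MISS; vc=[21,13]
#7 0x36→b13/s5 VC-HIT; vc=[21,61]
#8 0xbe→b47/s7 MISS; vc=[21,61,23]
#9 0xf7→b61/s5 VC-HIT; vc=[21,13,23]
#10 0xf6→b61/s5 L1-HIT; vc=[21,13,23]
#11 0x99→b38/s6 MISS; vc=[21,13,23]
#12 0x35→b13/s5 VC-HIT; vc=[21,61,23]

VC = [21, 61, 23]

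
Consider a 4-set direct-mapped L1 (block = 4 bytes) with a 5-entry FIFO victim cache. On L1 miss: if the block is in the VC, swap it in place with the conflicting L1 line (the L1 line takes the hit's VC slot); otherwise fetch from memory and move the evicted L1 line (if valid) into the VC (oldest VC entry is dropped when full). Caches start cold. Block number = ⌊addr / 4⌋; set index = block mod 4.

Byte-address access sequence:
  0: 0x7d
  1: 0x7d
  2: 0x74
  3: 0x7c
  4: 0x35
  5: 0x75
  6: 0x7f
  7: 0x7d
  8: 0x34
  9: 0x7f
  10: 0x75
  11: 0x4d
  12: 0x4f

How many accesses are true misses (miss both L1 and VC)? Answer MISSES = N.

0: 0x7d (blk 31, set 3) → MISS  vc=[]
1: 0x7d (blk 31, set 3) → L1-HIT  vc=[]
2: 0x74 (blk 29, set 1) → MISS  vc=[]
3: 0x7c (blk 31, set 3) → L1-HIT  vc=[]
4: 0x35 (blk 13, set 1) → MISS  vc=[29]
5: 0x75 (blk 29, set 1) → VC-HIT  vc=[13]
6: 0x7f (blk 31, set 3) → L1-HIT  vc=[13]
7: 0x7d (blk 31, set 3) → L1-HIT  vc=[13]
8: 0x34 (blk 13, set 1) → VC-HIT  vc=[29]
9: 0x7f (blk 31, set 3) → L1-HIT  vc=[29]
10: 0x75 (blk 29, set 1) → VC-HIT  vc=[13]
11: 0x4d (blk 19, set 3) → MISS  vc=[13, 31]
12: 0x4f (blk 19, set 3) → L1-HIT  vc=[13, 31]

MISSES = 4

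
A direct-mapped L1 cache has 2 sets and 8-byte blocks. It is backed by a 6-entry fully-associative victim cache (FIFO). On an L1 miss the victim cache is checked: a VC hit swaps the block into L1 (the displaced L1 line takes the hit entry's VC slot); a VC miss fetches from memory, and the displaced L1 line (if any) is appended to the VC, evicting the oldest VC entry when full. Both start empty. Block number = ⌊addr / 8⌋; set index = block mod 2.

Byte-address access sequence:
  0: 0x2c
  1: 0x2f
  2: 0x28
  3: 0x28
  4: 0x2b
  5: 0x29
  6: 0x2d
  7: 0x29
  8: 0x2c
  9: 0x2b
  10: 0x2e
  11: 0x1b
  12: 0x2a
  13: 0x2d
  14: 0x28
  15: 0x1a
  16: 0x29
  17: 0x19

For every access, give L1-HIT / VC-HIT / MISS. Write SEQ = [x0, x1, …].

#0 0x2c→b5/s1 MISS; vc=[]
#1 0x2f→b5/s1 L1-HIT; vc=[]
#2 0x28→b5/s1 L1-HIT; vc=[]
#3 0x28→b5/s1 L1-HIT; vc=[]
#4 0x2b→b5/s1 L1-HIT; vc=[]
#5 0x29→b5/s1 L1-HIT; vc=[]
#6 0x2d→b5/s1 L1-HIT; vc=[]
#7 0x29→b5/s1 L1-HIT; vc=[]
#8 0x2c→b5/s1 L1-HIT; vc=[]
#9 0x2b→b5/s1 L1-HIT; vc=[]
#10 0x2e→b5/s1 L1-HIT; vc=[]
#11 0x1b→b3/s1 MISS; vc=[5]
#12 0x2a→b5/s1 VC-HIT; vc=[3]
#13 0x2d→b5/s1 L1-HIT; vc=[3]
#14 0x28→b5/s1 L1-HIT; vc=[3]
#15 0x1a→b3/s1 VC-HIT; vc=[5]
#16 0x29→b5/s1 VC-HIT; vc=[3]
#17 0x19→b3/s1 VC-HIT; vc=[5]

SEQ = [MISS, L1-HIT, L1-HIT, L1-HIT, L1-HIT, L1-HIT, L1-HIT, L1-HIT, L1-HIT, L1-HIT, L1-HIT, MISS, VC-HIT, L1-HIT, L1-HIT, VC-HIT, VC-HIT, VC-HIT]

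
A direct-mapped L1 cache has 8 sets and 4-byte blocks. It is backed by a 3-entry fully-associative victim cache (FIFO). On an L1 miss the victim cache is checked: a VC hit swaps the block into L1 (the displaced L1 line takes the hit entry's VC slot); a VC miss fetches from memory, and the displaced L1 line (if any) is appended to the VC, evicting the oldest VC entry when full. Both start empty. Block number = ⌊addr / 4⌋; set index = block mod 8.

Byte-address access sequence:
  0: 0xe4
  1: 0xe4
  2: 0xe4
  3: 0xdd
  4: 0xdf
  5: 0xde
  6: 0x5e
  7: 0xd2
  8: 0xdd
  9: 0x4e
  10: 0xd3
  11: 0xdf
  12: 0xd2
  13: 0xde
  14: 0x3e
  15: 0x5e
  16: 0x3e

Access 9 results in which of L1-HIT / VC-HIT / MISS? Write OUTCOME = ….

0: 0xe4 (blk 57, set 1) → MISS  vc=[]
1: 0xe4 (blk 57, set 1) → L1-HIT  vc=[]
2: 0xe4 (blk 57, set 1) → L1-HIT  vc=[]
3: 0xdd (blk 55, set 7) → MISS  vc=[]
4: 0xdf (blk 55, set 7) → L1-HIT  vc=[]
5: 0xde (blk 55, set 7) → L1-HIT  vc=[]
6: 0x5e (blk 23, set 7) → MISS  vc=[55]
7: 0xd2 (blk 52, set 4) → MISS  vc=[55]
8: 0xdd (blk 55, set 7) → VC-HIT  vc=[23]
9: 0x4e (blk 19, set 3) → MISS  vc=[23]
10: 0xd3 (blk 52, set 4) → L1-HIT  vc=[23]
11: 0xdf (blk 55, set 7) → L1-HIT  vc=[23]
12: 0xd2 (blk 52, set 4) → L1-HIT  vc=[23]
13: 0xde (blk 55, set 7) → L1-HIT  vc=[23]
14: 0x3e (blk 15, set 7) → MISS  vc=[23, 55]
15: 0x5e (blk 23, set 7) → VC-HIT  vc=[15, 55]
16: 0x3e (blk 15, set 7) → VC-HIT  vc=[23, 55]

OUTCOME = MISS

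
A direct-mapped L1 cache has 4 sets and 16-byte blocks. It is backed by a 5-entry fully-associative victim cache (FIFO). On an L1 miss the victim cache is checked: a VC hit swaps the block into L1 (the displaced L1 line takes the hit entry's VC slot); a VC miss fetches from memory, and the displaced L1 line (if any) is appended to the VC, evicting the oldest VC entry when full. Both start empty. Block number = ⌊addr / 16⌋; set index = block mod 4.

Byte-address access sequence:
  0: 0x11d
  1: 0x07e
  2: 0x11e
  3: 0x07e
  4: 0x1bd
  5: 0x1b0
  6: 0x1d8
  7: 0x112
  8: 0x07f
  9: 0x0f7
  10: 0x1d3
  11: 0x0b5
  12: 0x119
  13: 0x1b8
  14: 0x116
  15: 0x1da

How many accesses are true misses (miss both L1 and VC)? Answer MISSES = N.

#0 0x11d→b17/s1 MISS; vc=[]
#1 0x7e→b7/s3 MISS; vc=[]
#2 0x11e→b17/s1 L1-HIT; vc=[]
#3 0x7e→b7/s3 L1-HIT; vc=[]
#4 0x1bd→b27/s3 MISS; vc=[7]
#5 0x1b0→b27/s3 L1-HIT; vc=[7]
#6 0x1d8→b29/s1 MISS; vc=[7,17]
#7 0x112→b17/s1 VC-HIT; vc=[7,29]
#8 0x7f→b7/s3 VC-HIT; vc=[27,29]
#9 0xf7→b15/s3 MISS; vc=[27,29,7]
#10 0x1d3→b29/s1 VC-HIT; vc=[27,17,7]
#11 0xb5→b11/s3 MISS; vc=[27,17,7,15]
#12 0x119→b17/s1 VC-HIT; vc=[27,29,7,15]
#13 0x1b8→b27/s3 VC-HIT; vc=[11,29,7,15]
#14 0x116→b17/s1 L1-HIT; vc=[11,29,7,15]
#15 0x1da→b29/s1 VC-HIT; vc=[11,17,7,15]

MISSES = 6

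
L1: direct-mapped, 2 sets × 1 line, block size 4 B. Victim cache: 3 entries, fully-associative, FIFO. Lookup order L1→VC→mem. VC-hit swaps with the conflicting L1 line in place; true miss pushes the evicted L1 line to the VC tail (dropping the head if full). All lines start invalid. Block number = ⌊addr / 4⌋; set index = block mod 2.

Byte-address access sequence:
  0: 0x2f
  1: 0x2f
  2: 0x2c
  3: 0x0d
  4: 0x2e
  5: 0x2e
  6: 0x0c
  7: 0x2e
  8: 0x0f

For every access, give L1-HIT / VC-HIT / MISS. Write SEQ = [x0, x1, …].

SEQ = [MISS, L1-HIT, L1-HIT, MISS, VC-HIT, L1-HIT, VC-HIT, VC-HIT, VC-HIT]

  [0] addr=0x2f blk=11 s=1: MISS | VC []
  [1] addr=0x2f blk=11 s=1: L1-HIT | VC []
  [2] addr=0x2c blk=11 s=1: L1-HIT | VC []
  [3] addr=0xd blk=3 s=1: MISS | VC [11]
  [4] addr=0x2e blk=11 s=1: VC-HIT | VC [3]
  [5] addr=0x2e blk=11 s=1: L1-HIT | VC [3]
  [6] addr=0xc blk=3 s=1: VC-HIT | VC [11]
  [7] addr=0x2e blk=11 s=1: VC-HIT | VC [3]
  [8] addr=0xf blk=3 s=1: VC-HIT | VC [11]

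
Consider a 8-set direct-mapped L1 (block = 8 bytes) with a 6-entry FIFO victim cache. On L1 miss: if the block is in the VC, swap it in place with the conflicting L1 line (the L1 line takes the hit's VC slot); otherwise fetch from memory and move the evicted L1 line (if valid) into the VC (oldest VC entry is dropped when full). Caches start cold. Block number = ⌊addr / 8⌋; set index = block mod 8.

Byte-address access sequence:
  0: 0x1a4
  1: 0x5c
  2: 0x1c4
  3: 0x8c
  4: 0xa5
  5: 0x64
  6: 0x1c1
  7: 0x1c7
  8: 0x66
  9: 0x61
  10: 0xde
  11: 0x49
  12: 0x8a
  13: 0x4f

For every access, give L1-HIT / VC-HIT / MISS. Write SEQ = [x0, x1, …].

SEQ = [MISS, MISS, MISS, MISS, MISS, MISS, L1-HIT, L1-HIT, L1-HIT, L1-HIT, MISS, MISS, VC-HIT, VC-HIT]

#0 0x1a4→b52/s4 MISS; vc=[]
#1 0x5c→b11/s3 MISS; vc=[]
#2 0x1c4→b56/s0 MISS; vc=[]
#3 0x8c→b17/s1 MISS; vc=[]
#4 0xa5→b20/s4 MISS; vc=[52]
#5 0x64→b12/s4 MISS; vc=[52,20]
#6 0x1c1→b56/s0 L1-HIT; vc=[52,20]
#7 0x1c7→b56/s0 L1-HIT; vc=[52,20]
#8 0x66→b12/s4 L1-HIT; vc=[52,20]
#9 0x61→b12/s4 L1-HIT; vc=[52,20]
#10 0xde→b27/s3 MISS; vc=[52,20,11]
#11 0x49→b9/s1 MISS; vc=[52,20,11,17]
#12 0x8a→b17/s1 VC-HIT; vc=[52,20,11,9]
#13 0x4f→b9/s1 VC-HIT; vc=[52,20,11,17]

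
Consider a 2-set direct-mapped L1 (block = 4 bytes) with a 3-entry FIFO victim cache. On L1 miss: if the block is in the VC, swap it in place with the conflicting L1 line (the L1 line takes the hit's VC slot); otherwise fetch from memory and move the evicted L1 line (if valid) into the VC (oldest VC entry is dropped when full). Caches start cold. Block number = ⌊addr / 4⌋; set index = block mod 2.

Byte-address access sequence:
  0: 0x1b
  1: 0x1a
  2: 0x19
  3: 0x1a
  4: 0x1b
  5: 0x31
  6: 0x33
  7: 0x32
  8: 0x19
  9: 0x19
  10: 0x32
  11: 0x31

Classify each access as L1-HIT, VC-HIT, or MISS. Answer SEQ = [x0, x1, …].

SEQ = [MISS, L1-HIT, L1-HIT, L1-HIT, L1-HIT, MISS, L1-HIT, L1-HIT, VC-HIT, L1-HIT, VC-HIT, L1-HIT]

  [0] addr=0x1b blk=6 s=0: MISS | VC []
  [1] addr=0x1a blk=6 s=0: L1-HIT | VC []
  [2] addr=0x19 blk=6 s=0: L1-HIT | VC []
  [3] addr=0x1a blk=6 s=0: L1-HIT | VC []
  [4] addr=0x1b blk=6 s=0: L1-HIT | VC []
  [5] addr=0x31 blk=12 s=0: MISS | VC [6]
  [6] addr=0x33 blk=12 s=0: L1-HIT | VC [6]
  [7] addr=0x32 blk=12 s=0: L1-HIT | VC [6]
  [8] addr=0x19 blk=6 s=0: VC-HIT | VC [12]
  [9] addr=0x19 blk=6 s=0: L1-HIT | VC [12]
  [10] addr=0x32 blk=12 s=0: VC-HIT | VC [6]
  [11] addr=0x31 blk=12 s=0: L1-HIT | VC [6]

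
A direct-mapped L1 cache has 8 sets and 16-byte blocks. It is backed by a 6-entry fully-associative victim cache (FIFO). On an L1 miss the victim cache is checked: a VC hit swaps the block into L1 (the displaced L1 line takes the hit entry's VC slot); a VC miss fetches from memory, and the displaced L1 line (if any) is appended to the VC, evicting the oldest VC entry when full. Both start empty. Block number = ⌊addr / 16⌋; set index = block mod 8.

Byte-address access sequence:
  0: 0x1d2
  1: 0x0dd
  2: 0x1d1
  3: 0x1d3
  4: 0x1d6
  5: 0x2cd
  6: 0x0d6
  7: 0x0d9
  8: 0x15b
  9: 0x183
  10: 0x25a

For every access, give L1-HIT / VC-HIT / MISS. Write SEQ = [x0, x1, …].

  [0] addr=0x1d2 blk=29 s=5: MISS | VC []
  [1] addr=0xdd blk=13 s=5: MISS | VC [29]
  [2] addr=0x1d1 blk=29 s=5: VC-HIT | VC [13]
  [3] addr=0x1d3 blk=29 s=5: L1-HIT | VC [13]
  [4] addr=0x1d6 blk=29 s=5: L1-HIT | VC [13]
  [5] addr=0x2cd blk=44 s=4: MISS | VC [13]
  [6] addr=0xd6 blk=13 s=5: VC-HIT | VC [29]
  [7] addr=0xd9 blk=13 s=5: L1-HIT | VC [29]
  [8] addr=0x15b blk=21 s=5: MISS | VC [29, 13]
  [9] addr=0x183 blk=24 s=0: MISS | VC [29, 13]
  [10] addr=0x25a blk=37 s=5: MISS | VC [29, 13, 21]

SEQ = [MISS, MISS, VC-HIT, L1-HIT, L1-HIT, MISS, VC-HIT, L1-HIT, MISS, MISS, MISS]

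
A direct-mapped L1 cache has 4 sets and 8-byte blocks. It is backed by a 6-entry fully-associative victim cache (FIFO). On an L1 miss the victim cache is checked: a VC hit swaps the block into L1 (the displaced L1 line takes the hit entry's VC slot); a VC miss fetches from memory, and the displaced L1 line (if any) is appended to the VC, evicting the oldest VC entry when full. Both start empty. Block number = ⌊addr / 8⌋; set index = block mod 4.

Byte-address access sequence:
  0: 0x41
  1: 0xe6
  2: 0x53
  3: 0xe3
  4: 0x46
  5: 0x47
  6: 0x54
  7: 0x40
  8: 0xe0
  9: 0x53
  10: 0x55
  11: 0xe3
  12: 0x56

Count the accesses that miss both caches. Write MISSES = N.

MISSES = 3

#0 0x41→b8/s0 MISS; vc=[]
#1 0xe6→b28/s0 MISS; vc=[8]
#2 0x53→b10/s2 MISS; vc=[8]
#3 0xe3→b28/s0 L1-HIT; vc=[8]
#4 0x46→b8/s0 VC-HIT; vc=[28]
#5 0x47→b8/s0 L1-HIT; vc=[28]
#6 0x54→b10/s2 L1-HIT; vc=[28]
#7 0x40→b8/s0 L1-HIT; vc=[28]
#8 0xe0→b28/s0 VC-HIT; vc=[8]
#9 0x53→b10/s2 L1-HIT; vc=[8]
#10 0x55→b10/s2 L1-HIT; vc=[8]
#11 0xe3→b28/s0 L1-HIT; vc=[8]
#12 0x56→b10/s2 L1-HIT; vc=[8]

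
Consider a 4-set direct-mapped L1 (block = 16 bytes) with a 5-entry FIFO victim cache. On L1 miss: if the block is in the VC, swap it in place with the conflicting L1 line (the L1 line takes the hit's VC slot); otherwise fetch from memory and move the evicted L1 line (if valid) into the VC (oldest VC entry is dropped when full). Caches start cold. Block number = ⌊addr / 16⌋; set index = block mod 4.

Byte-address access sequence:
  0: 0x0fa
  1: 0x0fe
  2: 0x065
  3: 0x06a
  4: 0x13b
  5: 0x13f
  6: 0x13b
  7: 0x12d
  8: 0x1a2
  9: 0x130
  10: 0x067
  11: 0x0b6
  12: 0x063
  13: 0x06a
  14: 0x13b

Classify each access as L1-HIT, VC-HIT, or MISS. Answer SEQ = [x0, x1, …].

#0 0xfa→b15/s3 MISS; vc=[]
#1 0xfe→b15/s3 L1-HIT; vc=[]
#2 0x65→b6/s2 MISS; vc=[]
#3 0x6a→b6/s2 L1-HIT; vc=[]
#4 0x13b→b19/s3 MISS; vc=[15]
#5 0x13f→b19/s3 L1-HIT; vc=[15]
#6 0x13b→b19/s3 L1-HIT; vc=[15]
#7 0x12d→b18/s2 MISS; vc=[15,6]
#8 0x1a2→b26/s2 MISS; vc=[15,6,18]
#9 0x130→b19/s3 L1-HIT; vc=[15,6,18]
#10 0x67→b6/s2 VC-HIT; vc=[15,26,18]
#11 0xb6→b11/s3 MISS; vc=[15,26,18,19]
#12 0x63→b6/s2 L1-HIT; vc=[15,26,18,19]
#13 0x6a→b6/s2 L1-HIT; vc=[15,26,18,19]
#14 0x13b→b19/s3 VC-HIT; vc=[15,26,18,11]

SEQ = [MISS, L1-HIT, MISS, L1-HIT, MISS, L1-HIT, L1-HIT, MISS, MISS, L1-HIT, VC-HIT, MISS, L1-HIT, L1-HIT, VC-HIT]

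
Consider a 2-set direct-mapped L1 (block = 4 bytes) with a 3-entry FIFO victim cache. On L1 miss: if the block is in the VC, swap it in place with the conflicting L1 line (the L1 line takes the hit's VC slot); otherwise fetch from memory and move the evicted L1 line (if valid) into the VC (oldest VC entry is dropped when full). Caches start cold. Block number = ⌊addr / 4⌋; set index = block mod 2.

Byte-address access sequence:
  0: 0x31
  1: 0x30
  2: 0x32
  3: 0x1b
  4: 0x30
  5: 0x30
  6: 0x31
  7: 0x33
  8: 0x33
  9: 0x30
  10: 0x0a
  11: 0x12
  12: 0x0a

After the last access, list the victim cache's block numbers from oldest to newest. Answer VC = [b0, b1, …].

VC = [6, 12, 4]

0: 0x31 (blk 12, set 0) → MISS  vc=[]
1: 0x30 (blk 12, set 0) → L1-HIT  vc=[]
2: 0x32 (blk 12, set 0) → L1-HIT  vc=[]
3: 0x1b (blk 6, set 0) → MISS  vc=[12]
4: 0x30 (blk 12, set 0) → VC-HIT  vc=[6]
5: 0x30 (blk 12, set 0) → L1-HIT  vc=[6]
6: 0x31 (blk 12, set 0) → L1-HIT  vc=[6]
7: 0x33 (blk 12, set 0) → L1-HIT  vc=[6]
8: 0x33 (blk 12, set 0) → L1-HIT  vc=[6]
9: 0x30 (blk 12, set 0) → L1-HIT  vc=[6]
10: 0xa (blk 2, set 0) → MISS  vc=[6, 12]
11: 0x12 (blk 4, set 0) → MISS  vc=[6, 12, 2]
12: 0xa (blk 2, set 0) → VC-HIT  vc=[6, 12, 4]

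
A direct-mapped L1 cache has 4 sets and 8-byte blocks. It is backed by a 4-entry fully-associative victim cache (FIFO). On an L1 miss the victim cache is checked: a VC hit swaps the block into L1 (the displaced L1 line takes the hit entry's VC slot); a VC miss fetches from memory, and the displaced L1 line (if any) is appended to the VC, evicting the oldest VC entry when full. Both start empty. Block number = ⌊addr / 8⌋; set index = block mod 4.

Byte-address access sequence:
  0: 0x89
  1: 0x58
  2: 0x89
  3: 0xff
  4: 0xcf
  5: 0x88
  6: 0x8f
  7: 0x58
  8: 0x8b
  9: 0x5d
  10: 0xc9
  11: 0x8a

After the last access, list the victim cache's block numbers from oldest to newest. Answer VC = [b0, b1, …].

VC = [31, 25]

0: 0x89 (blk 17, set 1) → MISS  vc=[]
1: 0x58 (blk 11, set 3) → MISS  vc=[]
2: 0x89 (blk 17, set 1) → L1-HIT  vc=[]
3: 0xff (blk 31, set 3) → MISS  vc=[11]
4: 0xcf (blk 25, set 1) → MISS  vc=[11, 17]
5: 0x88 (blk 17, set 1) → VC-HIT  vc=[11, 25]
6: 0x8f (blk 17, set 1) → L1-HIT  vc=[11, 25]
7: 0x58 (blk 11, set 3) → VC-HIT  vc=[31, 25]
8: 0x8b (blk 17, set 1) → L1-HIT  vc=[31, 25]
9: 0x5d (blk 11, set 3) → L1-HIT  vc=[31, 25]
10: 0xc9 (blk 25, set 1) → VC-HIT  vc=[31, 17]
11: 0x8a (blk 17, set 1) → VC-HIT  vc=[31, 25]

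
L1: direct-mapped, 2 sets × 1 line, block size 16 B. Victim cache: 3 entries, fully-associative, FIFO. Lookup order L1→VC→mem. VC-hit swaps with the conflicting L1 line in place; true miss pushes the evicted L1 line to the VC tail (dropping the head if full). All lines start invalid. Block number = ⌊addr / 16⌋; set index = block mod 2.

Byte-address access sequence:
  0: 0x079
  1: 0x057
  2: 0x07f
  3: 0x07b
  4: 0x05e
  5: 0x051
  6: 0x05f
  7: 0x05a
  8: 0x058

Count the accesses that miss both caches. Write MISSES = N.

MISSES = 2

0: 0x79 (blk 7, set 1) → MISS  vc=[]
1: 0x57 (blk 5, set 1) → MISS  vc=[7]
2: 0x7f (blk 7, set 1) → VC-HIT  vc=[5]
3: 0x7b (blk 7, set 1) → L1-HIT  vc=[5]
4: 0x5e (blk 5, set 1) → VC-HIT  vc=[7]
5: 0x51 (blk 5, set 1) → L1-HIT  vc=[7]
6: 0x5f (blk 5, set 1) → L1-HIT  vc=[7]
7: 0x5a (blk 5, set 1) → L1-HIT  vc=[7]
8: 0x58 (blk 5, set 1) → L1-HIT  vc=[7]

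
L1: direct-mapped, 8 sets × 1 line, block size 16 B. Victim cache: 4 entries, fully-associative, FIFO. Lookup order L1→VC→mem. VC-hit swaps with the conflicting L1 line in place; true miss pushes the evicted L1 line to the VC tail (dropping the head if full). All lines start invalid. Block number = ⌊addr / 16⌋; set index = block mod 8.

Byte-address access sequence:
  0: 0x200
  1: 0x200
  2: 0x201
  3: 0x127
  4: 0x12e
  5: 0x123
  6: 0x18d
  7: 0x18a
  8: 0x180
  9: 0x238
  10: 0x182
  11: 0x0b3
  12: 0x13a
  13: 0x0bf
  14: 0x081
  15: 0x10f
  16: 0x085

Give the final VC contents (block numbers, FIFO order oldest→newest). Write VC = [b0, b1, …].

  [0] addr=0x200 blk=32 s=0: MISS | VC []
  [1] addr=0x200 blk=32 s=0: L1-HIT | VC []
  [2] addr=0x201 blk=32 s=0: L1-HIT | VC []
  [3] addr=0x127 blk=18 s=2: MISS | VC []
  [4] addr=0x12e blk=18 s=2: L1-HIT | VC []
  [5] addr=0x123 blk=18 s=2: L1-HIT | VC []
  [6] addr=0x18d blk=24 s=0: MISS | VC [32]
  [7] addr=0x18a blk=24 s=0: L1-HIT | VC [32]
  [8] addr=0x180 blk=24 s=0: L1-HIT | VC [32]
  [9] addr=0x238 blk=35 s=3: MISS | VC [32]
  [10] addr=0x182 blk=24 s=0: L1-HIT | VC [32]
  [11] addr=0xb3 blk=11 s=3: MISS | VC [32, 35]
  [12] addr=0x13a blk=19 s=3: MISS | VC [32, 35, 11]
  [13] addr=0xbf blk=11 s=3: VC-HIT | VC [32, 35, 19]
  [14] addr=0x81 blk=8 s=0: MISS | VC [32, 35, 19, 24]
  [15] addr=0x10f blk=16 s=0: MISS | VC [35, 19, 24, 8]
  [16] addr=0x85 blk=8 s=0: VC-HIT | VC [35, 19, 24, 16]

VC = [35, 19, 24, 16]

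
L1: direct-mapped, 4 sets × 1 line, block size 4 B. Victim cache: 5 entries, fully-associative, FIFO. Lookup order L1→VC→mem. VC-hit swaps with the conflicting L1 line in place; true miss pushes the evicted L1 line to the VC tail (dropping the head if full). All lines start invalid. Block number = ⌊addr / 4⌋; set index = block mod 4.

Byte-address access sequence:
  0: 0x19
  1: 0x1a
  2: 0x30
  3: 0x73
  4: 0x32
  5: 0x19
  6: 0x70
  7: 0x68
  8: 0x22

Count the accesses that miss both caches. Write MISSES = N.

MISSES = 5

  [0] addr=0x19 blk=6 s=2: MISS | VC []
  [1] addr=0x1a blk=6 s=2: L1-HIT | VC []
  [2] addr=0x30 blk=12 s=0: MISS | VC []
  [3] addr=0x73 blk=28 s=0: MISS | VC [12]
  [4] addr=0x32 blk=12 s=0: VC-HIT | VC [28]
  [5] addr=0x19 blk=6 s=2: L1-HIT | VC [28]
  [6] addr=0x70 blk=28 s=0: VC-HIT | VC [12]
  [7] addr=0x68 blk=26 s=2: MISS | VC [12, 6]
  [8] addr=0x22 blk=8 s=0: MISS | VC [12, 6, 28]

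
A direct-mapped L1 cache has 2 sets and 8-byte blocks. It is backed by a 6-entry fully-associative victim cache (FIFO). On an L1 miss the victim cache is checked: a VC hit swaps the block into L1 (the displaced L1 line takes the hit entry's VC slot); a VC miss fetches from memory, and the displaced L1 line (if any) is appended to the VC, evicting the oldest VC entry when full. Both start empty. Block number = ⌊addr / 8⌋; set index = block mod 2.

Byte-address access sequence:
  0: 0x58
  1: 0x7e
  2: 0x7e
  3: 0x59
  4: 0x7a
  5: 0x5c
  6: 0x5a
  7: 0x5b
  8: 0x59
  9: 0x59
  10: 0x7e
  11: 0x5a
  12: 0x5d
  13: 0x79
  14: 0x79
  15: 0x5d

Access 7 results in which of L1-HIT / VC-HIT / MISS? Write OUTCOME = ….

OUTCOME = L1-HIT

  [0] addr=0x58 blk=11 s=1: MISS | VC []
  [1] addr=0x7e blk=15 s=1: MISS | VC [11]
  [2] addr=0x7e blk=15 s=1: L1-HIT | VC [11]
  [3] addr=0x59 blk=11 s=1: VC-HIT | VC [15]
  [4] addr=0x7a blk=15 s=1: VC-HIT | VC [11]
  [5] addr=0x5c blk=11 s=1: VC-HIT | VC [15]
  [6] addr=0x5a blk=11 s=1: L1-HIT | VC [15]
  [7] addr=0x5b blk=11 s=1: L1-HIT | VC [15]
  [8] addr=0x59 blk=11 s=1: L1-HIT | VC [15]
  [9] addr=0x59 blk=11 s=1: L1-HIT | VC [15]
  [10] addr=0x7e blk=15 s=1: VC-HIT | VC [11]
  [11] addr=0x5a blk=11 s=1: VC-HIT | VC [15]
  [12] addr=0x5d blk=11 s=1: L1-HIT | VC [15]
  [13] addr=0x79 blk=15 s=1: VC-HIT | VC [11]
  [14] addr=0x79 blk=15 s=1: L1-HIT | VC [11]
  [15] addr=0x5d blk=11 s=1: VC-HIT | VC [15]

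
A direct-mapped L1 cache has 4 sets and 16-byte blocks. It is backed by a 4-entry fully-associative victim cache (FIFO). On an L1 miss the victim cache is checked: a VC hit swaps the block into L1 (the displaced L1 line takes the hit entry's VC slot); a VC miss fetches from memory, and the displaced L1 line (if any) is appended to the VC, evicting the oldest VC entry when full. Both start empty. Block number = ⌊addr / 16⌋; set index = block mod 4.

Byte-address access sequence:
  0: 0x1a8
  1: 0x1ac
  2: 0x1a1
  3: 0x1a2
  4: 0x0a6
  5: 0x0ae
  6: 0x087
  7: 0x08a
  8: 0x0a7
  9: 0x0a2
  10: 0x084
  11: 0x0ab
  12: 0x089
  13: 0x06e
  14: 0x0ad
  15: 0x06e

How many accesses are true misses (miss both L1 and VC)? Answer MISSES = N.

MISSES = 4

#0 0x1a8→b26/s2 MISS; vc=[]
#1 0x1ac→b26/s2 L1-HIT; vc=[]
#2 0x1a1→b26/s2 L1-HIT; vc=[]
#3 0x1a2→b26/s2 L1-HIT; vc=[]
#4 0xa6→b10/s2 MISS; vc=[26]
#5 0xae→b10/s2 L1-HIT; vc=[26]
#6 0x87→b8/s0 MISS; vc=[26]
#7 0x8a→b8/s0 L1-HIT; vc=[26]
#8 0xa7→b10/s2 L1-HIT; vc=[26]
#9 0xa2→b10/s2 L1-HIT; vc=[26]
#10 0x84→b8/s0 L1-HIT; vc=[26]
#11 0xab→b10/s2 L1-HIT; vc=[26]
#12 0x89→b8/s0 L1-HIT; vc=[26]
#13 0x6e→b6/s2 MISS; vc=[26,10]
#14 0xad→b10/s2 VC-HIT; vc=[26,6]
#15 0x6e→b6/s2 VC-HIT; vc=[26,10]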